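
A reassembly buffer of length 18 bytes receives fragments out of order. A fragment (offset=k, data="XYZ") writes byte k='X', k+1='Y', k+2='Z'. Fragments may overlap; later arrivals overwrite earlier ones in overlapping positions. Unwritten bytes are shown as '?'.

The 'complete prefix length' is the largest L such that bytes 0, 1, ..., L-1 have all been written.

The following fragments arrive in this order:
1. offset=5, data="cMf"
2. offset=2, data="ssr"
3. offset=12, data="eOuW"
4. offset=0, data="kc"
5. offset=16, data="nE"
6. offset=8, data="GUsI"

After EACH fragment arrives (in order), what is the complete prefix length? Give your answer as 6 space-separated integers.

Fragment 1: offset=5 data="cMf" -> buffer=?????cMf?????????? -> prefix_len=0
Fragment 2: offset=2 data="ssr" -> buffer=??ssrcMf?????????? -> prefix_len=0
Fragment 3: offset=12 data="eOuW" -> buffer=??ssrcMf????eOuW?? -> prefix_len=0
Fragment 4: offset=0 data="kc" -> buffer=kcssrcMf????eOuW?? -> prefix_len=8
Fragment 5: offset=16 data="nE" -> buffer=kcssrcMf????eOuWnE -> prefix_len=8
Fragment 6: offset=8 data="GUsI" -> buffer=kcssrcMfGUsIeOuWnE -> prefix_len=18

Answer: 0 0 0 8 8 18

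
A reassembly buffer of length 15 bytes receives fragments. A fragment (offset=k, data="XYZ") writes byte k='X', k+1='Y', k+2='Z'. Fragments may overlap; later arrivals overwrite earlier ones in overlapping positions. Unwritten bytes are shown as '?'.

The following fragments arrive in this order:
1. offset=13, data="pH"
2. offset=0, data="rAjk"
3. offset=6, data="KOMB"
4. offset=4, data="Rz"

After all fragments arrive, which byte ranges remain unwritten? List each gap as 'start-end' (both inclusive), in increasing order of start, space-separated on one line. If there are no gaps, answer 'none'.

Answer: 10-12

Derivation:
Fragment 1: offset=13 len=2
Fragment 2: offset=0 len=4
Fragment 3: offset=6 len=4
Fragment 4: offset=4 len=2
Gaps: 10-12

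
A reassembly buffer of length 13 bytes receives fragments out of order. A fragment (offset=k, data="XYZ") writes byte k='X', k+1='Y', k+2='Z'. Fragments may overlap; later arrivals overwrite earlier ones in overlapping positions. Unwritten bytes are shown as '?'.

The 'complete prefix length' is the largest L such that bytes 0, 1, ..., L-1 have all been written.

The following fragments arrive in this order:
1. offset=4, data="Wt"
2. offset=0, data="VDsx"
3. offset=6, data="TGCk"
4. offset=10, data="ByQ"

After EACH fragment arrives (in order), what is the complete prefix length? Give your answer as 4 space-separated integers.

Answer: 0 6 10 13

Derivation:
Fragment 1: offset=4 data="Wt" -> buffer=????Wt??????? -> prefix_len=0
Fragment 2: offset=0 data="VDsx" -> buffer=VDsxWt??????? -> prefix_len=6
Fragment 3: offset=6 data="TGCk" -> buffer=VDsxWtTGCk??? -> prefix_len=10
Fragment 4: offset=10 data="ByQ" -> buffer=VDsxWtTGCkByQ -> prefix_len=13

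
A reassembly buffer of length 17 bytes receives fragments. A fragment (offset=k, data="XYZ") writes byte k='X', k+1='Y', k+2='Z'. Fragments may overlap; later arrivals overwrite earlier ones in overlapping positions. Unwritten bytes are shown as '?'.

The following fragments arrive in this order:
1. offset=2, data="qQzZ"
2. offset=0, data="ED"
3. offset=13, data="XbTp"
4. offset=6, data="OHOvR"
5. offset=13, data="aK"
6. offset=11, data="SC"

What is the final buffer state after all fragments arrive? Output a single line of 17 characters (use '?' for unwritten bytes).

Fragment 1: offset=2 data="qQzZ" -> buffer=??qQzZ???????????
Fragment 2: offset=0 data="ED" -> buffer=EDqQzZ???????????
Fragment 3: offset=13 data="XbTp" -> buffer=EDqQzZ???????XbTp
Fragment 4: offset=6 data="OHOvR" -> buffer=EDqQzZOHOvR??XbTp
Fragment 5: offset=13 data="aK" -> buffer=EDqQzZOHOvR??aKTp
Fragment 6: offset=11 data="SC" -> buffer=EDqQzZOHOvRSCaKTp

Answer: EDqQzZOHOvRSCaKTp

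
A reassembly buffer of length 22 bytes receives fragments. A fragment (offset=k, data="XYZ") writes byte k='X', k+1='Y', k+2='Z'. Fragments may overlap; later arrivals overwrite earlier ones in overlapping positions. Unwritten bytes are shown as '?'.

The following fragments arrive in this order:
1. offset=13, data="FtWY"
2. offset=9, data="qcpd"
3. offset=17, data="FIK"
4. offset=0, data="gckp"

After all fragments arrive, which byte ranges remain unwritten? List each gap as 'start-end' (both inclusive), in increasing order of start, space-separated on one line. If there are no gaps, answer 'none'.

Answer: 4-8 20-21

Derivation:
Fragment 1: offset=13 len=4
Fragment 2: offset=9 len=4
Fragment 3: offset=17 len=3
Fragment 4: offset=0 len=4
Gaps: 4-8 20-21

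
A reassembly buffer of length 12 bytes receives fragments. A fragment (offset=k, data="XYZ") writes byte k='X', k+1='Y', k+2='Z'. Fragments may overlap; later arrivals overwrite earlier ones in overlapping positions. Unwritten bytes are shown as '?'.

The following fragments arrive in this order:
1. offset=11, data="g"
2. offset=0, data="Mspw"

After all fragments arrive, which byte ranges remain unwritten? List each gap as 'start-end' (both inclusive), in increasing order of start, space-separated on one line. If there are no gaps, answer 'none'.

Answer: 4-10

Derivation:
Fragment 1: offset=11 len=1
Fragment 2: offset=0 len=4
Gaps: 4-10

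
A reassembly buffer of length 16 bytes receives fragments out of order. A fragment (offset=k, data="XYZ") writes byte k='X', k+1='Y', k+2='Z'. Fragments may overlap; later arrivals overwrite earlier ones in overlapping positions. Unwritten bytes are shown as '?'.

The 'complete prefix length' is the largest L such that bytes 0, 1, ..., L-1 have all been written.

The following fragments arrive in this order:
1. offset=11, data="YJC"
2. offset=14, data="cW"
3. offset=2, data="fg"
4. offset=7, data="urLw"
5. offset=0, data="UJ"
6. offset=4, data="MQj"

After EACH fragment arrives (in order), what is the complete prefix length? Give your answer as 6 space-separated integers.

Answer: 0 0 0 0 4 16

Derivation:
Fragment 1: offset=11 data="YJC" -> buffer=???????????YJC?? -> prefix_len=0
Fragment 2: offset=14 data="cW" -> buffer=???????????YJCcW -> prefix_len=0
Fragment 3: offset=2 data="fg" -> buffer=??fg???????YJCcW -> prefix_len=0
Fragment 4: offset=7 data="urLw" -> buffer=??fg???urLwYJCcW -> prefix_len=0
Fragment 5: offset=0 data="UJ" -> buffer=UJfg???urLwYJCcW -> prefix_len=4
Fragment 6: offset=4 data="MQj" -> buffer=UJfgMQjurLwYJCcW -> prefix_len=16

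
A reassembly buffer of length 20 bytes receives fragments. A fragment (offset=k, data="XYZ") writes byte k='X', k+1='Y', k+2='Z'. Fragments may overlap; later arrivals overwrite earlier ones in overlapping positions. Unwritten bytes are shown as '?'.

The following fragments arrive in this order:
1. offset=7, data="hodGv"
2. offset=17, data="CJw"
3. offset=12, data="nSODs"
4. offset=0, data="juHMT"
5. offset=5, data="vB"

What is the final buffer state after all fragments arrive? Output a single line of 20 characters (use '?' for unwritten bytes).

Fragment 1: offset=7 data="hodGv" -> buffer=???????hodGv????????
Fragment 2: offset=17 data="CJw" -> buffer=???????hodGv?????CJw
Fragment 3: offset=12 data="nSODs" -> buffer=???????hodGvnSODsCJw
Fragment 4: offset=0 data="juHMT" -> buffer=juHMT??hodGvnSODsCJw
Fragment 5: offset=5 data="vB" -> buffer=juHMTvBhodGvnSODsCJw

Answer: juHMTvBhodGvnSODsCJw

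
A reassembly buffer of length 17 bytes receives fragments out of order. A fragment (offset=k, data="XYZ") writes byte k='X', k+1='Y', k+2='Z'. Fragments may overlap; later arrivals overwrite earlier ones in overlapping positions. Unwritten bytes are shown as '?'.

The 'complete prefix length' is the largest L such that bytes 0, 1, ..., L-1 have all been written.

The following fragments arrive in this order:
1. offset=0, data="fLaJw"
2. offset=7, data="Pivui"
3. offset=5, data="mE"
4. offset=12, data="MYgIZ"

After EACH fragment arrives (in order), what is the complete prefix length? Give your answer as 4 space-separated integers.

Answer: 5 5 12 17

Derivation:
Fragment 1: offset=0 data="fLaJw" -> buffer=fLaJw???????????? -> prefix_len=5
Fragment 2: offset=7 data="Pivui" -> buffer=fLaJw??Pivui????? -> prefix_len=5
Fragment 3: offset=5 data="mE" -> buffer=fLaJwmEPivui????? -> prefix_len=12
Fragment 4: offset=12 data="MYgIZ" -> buffer=fLaJwmEPivuiMYgIZ -> prefix_len=17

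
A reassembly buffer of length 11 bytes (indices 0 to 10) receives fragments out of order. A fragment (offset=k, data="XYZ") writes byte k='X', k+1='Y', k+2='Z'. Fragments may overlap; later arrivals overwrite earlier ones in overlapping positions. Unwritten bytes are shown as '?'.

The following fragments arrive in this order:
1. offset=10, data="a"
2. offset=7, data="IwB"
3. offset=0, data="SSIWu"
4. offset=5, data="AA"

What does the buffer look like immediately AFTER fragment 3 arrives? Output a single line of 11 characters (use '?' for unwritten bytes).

Fragment 1: offset=10 data="a" -> buffer=??????????a
Fragment 2: offset=7 data="IwB" -> buffer=???????IwBa
Fragment 3: offset=0 data="SSIWu" -> buffer=SSIWu??IwBa

Answer: SSIWu??IwBa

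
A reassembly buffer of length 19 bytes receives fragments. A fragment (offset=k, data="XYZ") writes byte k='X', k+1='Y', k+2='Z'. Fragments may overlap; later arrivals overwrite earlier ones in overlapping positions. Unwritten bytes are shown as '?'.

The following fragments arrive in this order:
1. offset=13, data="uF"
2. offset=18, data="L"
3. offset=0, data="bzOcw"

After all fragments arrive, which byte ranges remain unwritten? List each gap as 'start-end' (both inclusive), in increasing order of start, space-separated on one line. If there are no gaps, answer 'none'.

Answer: 5-12 15-17

Derivation:
Fragment 1: offset=13 len=2
Fragment 2: offset=18 len=1
Fragment 3: offset=0 len=5
Gaps: 5-12 15-17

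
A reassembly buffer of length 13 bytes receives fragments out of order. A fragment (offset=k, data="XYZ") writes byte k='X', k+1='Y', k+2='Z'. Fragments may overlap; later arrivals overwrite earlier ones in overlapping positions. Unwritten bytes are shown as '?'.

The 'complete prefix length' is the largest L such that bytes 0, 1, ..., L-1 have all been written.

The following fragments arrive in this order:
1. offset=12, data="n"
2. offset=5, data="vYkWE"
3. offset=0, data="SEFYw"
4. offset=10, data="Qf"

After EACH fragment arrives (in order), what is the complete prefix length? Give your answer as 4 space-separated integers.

Answer: 0 0 10 13

Derivation:
Fragment 1: offset=12 data="n" -> buffer=????????????n -> prefix_len=0
Fragment 2: offset=5 data="vYkWE" -> buffer=?????vYkWE??n -> prefix_len=0
Fragment 3: offset=0 data="SEFYw" -> buffer=SEFYwvYkWE??n -> prefix_len=10
Fragment 4: offset=10 data="Qf" -> buffer=SEFYwvYkWEQfn -> prefix_len=13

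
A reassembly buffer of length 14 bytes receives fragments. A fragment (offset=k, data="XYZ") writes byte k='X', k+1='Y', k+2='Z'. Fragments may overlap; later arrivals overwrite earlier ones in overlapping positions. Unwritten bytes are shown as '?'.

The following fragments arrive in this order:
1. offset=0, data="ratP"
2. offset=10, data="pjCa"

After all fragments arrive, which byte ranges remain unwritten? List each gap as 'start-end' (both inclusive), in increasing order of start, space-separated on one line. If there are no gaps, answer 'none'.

Fragment 1: offset=0 len=4
Fragment 2: offset=10 len=4
Gaps: 4-9

Answer: 4-9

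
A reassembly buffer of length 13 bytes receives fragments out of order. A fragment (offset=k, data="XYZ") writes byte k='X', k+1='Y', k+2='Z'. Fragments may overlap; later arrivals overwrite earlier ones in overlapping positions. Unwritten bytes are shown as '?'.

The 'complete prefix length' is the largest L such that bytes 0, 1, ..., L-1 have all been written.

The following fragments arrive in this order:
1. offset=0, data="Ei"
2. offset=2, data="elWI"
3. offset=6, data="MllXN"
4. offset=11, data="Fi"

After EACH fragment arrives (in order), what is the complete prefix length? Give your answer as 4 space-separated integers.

Fragment 1: offset=0 data="Ei" -> buffer=Ei??????????? -> prefix_len=2
Fragment 2: offset=2 data="elWI" -> buffer=EielWI??????? -> prefix_len=6
Fragment 3: offset=6 data="MllXN" -> buffer=EielWIMllXN?? -> prefix_len=11
Fragment 4: offset=11 data="Fi" -> buffer=EielWIMllXNFi -> prefix_len=13

Answer: 2 6 11 13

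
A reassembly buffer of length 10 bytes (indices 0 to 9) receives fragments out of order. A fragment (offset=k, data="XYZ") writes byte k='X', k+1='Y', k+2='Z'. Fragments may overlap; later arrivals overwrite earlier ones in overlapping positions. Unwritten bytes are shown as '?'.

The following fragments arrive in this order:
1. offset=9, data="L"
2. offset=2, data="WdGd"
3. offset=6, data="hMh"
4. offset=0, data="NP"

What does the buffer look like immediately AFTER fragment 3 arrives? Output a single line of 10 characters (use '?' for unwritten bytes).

Fragment 1: offset=9 data="L" -> buffer=?????????L
Fragment 2: offset=2 data="WdGd" -> buffer=??WdGd???L
Fragment 3: offset=6 data="hMh" -> buffer=??WdGdhMhL

Answer: ??WdGdhMhL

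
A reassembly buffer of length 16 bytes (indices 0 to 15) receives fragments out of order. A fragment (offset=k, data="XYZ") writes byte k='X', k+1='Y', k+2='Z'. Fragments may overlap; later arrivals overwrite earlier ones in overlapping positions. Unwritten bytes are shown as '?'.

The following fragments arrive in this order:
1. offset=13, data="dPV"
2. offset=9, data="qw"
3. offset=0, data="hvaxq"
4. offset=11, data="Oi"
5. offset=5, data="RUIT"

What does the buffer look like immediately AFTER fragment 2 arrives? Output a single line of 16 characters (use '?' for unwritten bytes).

Fragment 1: offset=13 data="dPV" -> buffer=?????????????dPV
Fragment 2: offset=9 data="qw" -> buffer=?????????qw??dPV

Answer: ?????????qw??dPV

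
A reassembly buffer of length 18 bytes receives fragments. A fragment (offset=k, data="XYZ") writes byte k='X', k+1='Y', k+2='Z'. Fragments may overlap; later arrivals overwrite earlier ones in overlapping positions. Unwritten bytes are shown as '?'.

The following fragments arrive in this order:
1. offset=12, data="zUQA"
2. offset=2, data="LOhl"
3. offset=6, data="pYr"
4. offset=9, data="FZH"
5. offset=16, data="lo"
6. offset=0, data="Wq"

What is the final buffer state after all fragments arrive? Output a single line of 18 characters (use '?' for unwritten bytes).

Fragment 1: offset=12 data="zUQA" -> buffer=????????????zUQA??
Fragment 2: offset=2 data="LOhl" -> buffer=??LOhl??????zUQA??
Fragment 3: offset=6 data="pYr" -> buffer=??LOhlpYr???zUQA??
Fragment 4: offset=9 data="FZH" -> buffer=??LOhlpYrFZHzUQA??
Fragment 5: offset=16 data="lo" -> buffer=??LOhlpYrFZHzUQAlo
Fragment 6: offset=0 data="Wq" -> buffer=WqLOhlpYrFZHzUQAlo

Answer: WqLOhlpYrFZHzUQAlo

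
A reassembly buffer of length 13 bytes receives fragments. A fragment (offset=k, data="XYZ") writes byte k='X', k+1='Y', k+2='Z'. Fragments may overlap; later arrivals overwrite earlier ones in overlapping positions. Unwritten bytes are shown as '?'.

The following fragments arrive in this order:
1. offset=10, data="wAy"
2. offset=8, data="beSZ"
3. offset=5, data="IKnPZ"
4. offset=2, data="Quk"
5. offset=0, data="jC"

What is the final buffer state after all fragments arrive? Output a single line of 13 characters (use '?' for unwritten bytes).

Answer: jCQukIKnPZSZy

Derivation:
Fragment 1: offset=10 data="wAy" -> buffer=??????????wAy
Fragment 2: offset=8 data="beSZ" -> buffer=????????beSZy
Fragment 3: offset=5 data="IKnPZ" -> buffer=?????IKnPZSZy
Fragment 4: offset=2 data="Quk" -> buffer=??QukIKnPZSZy
Fragment 5: offset=0 data="jC" -> buffer=jCQukIKnPZSZy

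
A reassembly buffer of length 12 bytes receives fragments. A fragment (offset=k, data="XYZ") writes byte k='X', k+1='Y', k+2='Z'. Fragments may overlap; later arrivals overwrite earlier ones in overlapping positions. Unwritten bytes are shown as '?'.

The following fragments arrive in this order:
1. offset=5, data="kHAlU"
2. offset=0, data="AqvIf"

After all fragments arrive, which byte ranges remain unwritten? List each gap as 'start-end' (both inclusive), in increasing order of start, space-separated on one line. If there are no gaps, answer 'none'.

Fragment 1: offset=5 len=5
Fragment 2: offset=0 len=5
Gaps: 10-11

Answer: 10-11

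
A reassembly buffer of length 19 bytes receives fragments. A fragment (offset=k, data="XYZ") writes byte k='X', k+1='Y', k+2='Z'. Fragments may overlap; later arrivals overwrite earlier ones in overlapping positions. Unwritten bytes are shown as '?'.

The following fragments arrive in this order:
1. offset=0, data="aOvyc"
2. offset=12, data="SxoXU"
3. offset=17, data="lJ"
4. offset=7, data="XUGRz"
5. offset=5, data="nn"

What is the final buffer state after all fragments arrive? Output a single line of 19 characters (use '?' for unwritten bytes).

Fragment 1: offset=0 data="aOvyc" -> buffer=aOvyc??????????????
Fragment 2: offset=12 data="SxoXU" -> buffer=aOvyc???????SxoXU??
Fragment 3: offset=17 data="lJ" -> buffer=aOvyc???????SxoXUlJ
Fragment 4: offset=7 data="XUGRz" -> buffer=aOvyc??XUGRzSxoXUlJ
Fragment 5: offset=5 data="nn" -> buffer=aOvycnnXUGRzSxoXUlJ

Answer: aOvycnnXUGRzSxoXUlJ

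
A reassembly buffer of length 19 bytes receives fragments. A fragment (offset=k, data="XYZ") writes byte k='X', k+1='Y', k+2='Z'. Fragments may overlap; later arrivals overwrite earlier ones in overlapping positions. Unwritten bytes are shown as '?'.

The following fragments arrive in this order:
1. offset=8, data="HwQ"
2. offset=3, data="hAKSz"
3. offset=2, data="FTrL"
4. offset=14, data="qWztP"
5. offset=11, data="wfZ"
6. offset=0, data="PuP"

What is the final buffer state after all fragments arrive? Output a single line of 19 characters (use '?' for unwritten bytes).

Fragment 1: offset=8 data="HwQ" -> buffer=????????HwQ????????
Fragment 2: offset=3 data="hAKSz" -> buffer=???hAKSzHwQ????????
Fragment 3: offset=2 data="FTrL" -> buffer=??FTrLSzHwQ????????
Fragment 4: offset=14 data="qWztP" -> buffer=??FTrLSzHwQ???qWztP
Fragment 5: offset=11 data="wfZ" -> buffer=??FTrLSzHwQwfZqWztP
Fragment 6: offset=0 data="PuP" -> buffer=PuPTrLSzHwQwfZqWztP

Answer: PuPTrLSzHwQwfZqWztP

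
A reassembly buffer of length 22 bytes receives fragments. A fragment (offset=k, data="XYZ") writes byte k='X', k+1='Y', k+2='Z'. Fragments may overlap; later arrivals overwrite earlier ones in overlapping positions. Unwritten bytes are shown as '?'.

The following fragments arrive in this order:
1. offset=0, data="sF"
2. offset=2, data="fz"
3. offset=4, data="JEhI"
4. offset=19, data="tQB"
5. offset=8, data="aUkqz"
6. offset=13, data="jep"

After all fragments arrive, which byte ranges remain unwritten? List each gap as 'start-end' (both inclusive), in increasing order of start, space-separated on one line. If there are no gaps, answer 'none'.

Fragment 1: offset=0 len=2
Fragment 2: offset=2 len=2
Fragment 3: offset=4 len=4
Fragment 4: offset=19 len=3
Fragment 5: offset=8 len=5
Fragment 6: offset=13 len=3
Gaps: 16-18

Answer: 16-18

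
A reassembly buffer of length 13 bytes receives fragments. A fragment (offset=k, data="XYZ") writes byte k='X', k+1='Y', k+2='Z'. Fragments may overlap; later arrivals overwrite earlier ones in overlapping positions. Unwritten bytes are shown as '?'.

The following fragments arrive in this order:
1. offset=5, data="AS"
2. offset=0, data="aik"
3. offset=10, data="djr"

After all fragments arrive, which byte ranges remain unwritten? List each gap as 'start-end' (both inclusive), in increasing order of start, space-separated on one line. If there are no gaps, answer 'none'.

Fragment 1: offset=5 len=2
Fragment 2: offset=0 len=3
Fragment 3: offset=10 len=3
Gaps: 3-4 7-9

Answer: 3-4 7-9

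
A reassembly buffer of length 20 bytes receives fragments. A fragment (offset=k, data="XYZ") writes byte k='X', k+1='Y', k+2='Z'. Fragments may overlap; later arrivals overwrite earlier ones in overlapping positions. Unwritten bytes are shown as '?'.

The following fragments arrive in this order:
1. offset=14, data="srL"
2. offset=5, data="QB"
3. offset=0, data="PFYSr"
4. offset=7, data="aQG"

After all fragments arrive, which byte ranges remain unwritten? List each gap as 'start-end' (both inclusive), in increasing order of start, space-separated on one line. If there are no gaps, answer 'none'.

Answer: 10-13 17-19

Derivation:
Fragment 1: offset=14 len=3
Fragment 2: offset=5 len=2
Fragment 3: offset=0 len=5
Fragment 4: offset=7 len=3
Gaps: 10-13 17-19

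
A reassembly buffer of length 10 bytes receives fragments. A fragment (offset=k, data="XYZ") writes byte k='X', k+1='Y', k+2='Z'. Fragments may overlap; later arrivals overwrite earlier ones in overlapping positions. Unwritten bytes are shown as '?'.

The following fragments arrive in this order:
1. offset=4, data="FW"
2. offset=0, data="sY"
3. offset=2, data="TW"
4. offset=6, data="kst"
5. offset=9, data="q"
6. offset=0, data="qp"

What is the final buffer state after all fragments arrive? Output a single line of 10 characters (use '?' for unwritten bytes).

Answer: qpTWFWkstq

Derivation:
Fragment 1: offset=4 data="FW" -> buffer=????FW????
Fragment 2: offset=0 data="sY" -> buffer=sY??FW????
Fragment 3: offset=2 data="TW" -> buffer=sYTWFW????
Fragment 4: offset=6 data="kst" -> buffer=sYTWFWkst?
Fragment 5: offset=9 data="q" -> buffer=sYTWFWkstq
Fragment 6: offset=0 data="qp" -> buffer=qpTWFWkstq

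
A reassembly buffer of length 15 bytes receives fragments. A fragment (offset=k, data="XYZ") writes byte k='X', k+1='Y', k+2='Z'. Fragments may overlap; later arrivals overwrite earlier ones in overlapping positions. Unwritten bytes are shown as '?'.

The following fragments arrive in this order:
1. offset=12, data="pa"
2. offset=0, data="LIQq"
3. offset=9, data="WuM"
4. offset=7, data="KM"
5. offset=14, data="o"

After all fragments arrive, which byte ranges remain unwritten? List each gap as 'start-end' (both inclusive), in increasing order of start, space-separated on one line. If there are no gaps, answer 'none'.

Fragment 1: offset=12 len=2
Fragment 2: offset=0 len=4
Fragment 3: offset=9 len=3
Fragment 4: offset=7 len=2
Fragment 5: offset=14 len=1
Gaps: 4-6

Answer: 4-6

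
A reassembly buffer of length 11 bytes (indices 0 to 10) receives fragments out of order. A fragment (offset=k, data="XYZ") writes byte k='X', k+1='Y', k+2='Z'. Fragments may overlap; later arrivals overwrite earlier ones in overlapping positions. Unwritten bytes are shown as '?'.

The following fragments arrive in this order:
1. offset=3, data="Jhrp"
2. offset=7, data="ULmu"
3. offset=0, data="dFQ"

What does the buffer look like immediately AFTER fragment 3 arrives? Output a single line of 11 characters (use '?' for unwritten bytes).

Answer: dFQJhrpULmu

Derivation:
Fragment 1: offset=3 data="Jhrp" -> buffer=???Jhrp????
Fragment 2: offset=7 data="ULmu" -> buffer=???JhrpULmu
Fragment 3: offset=0 data="dFQ" -> buffer=dFQJhrpULmu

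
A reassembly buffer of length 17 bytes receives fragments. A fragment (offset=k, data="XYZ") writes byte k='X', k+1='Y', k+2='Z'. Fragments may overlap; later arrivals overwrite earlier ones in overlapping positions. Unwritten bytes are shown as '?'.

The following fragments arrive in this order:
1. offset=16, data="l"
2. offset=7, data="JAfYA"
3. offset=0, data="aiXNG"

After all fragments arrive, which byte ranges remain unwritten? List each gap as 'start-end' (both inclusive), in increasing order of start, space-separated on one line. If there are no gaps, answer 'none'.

Fragment 1: offset=16 len=1
Fragment 2: offset=7 len=5
Fragment 3: offset=0 len=5
Gaps: 5-6 12-15

Answer: 5-6 12-15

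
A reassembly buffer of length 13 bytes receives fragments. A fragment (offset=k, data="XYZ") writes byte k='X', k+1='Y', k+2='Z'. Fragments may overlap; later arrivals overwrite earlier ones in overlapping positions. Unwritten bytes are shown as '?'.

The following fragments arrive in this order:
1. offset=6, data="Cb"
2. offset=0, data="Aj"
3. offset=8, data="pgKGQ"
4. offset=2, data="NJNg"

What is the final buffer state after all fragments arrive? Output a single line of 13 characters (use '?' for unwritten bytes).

Answer: AjNJNgCbpgKGQ

Derivation:
Fragment 1: offset=6 data="Cb" -> buffer=??????Cb?????
Fragment 2: offset=0 data="Aj" -> buffer=Aj????Cb?????
Fragment 3: offset=8 data="pgKGQ" -> buffer=Aj????CbpgKGQ
Fragment 4: offset=2 data="NJNg" -> buffer=AjNJNgCbpgKGQ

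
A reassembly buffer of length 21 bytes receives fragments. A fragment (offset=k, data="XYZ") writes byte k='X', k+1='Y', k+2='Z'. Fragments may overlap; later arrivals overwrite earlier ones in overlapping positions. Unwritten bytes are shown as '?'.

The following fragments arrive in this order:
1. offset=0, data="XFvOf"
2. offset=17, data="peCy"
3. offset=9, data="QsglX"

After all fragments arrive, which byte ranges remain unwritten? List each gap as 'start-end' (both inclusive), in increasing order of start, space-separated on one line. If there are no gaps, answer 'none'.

Answer: 5-8 14-16

Derivation:
Fragment 1: offset=0 len=5
Fragment 2: offset=17 len=4
Fragment 3: offset=9 len=5
Gaps: 5-8 14-16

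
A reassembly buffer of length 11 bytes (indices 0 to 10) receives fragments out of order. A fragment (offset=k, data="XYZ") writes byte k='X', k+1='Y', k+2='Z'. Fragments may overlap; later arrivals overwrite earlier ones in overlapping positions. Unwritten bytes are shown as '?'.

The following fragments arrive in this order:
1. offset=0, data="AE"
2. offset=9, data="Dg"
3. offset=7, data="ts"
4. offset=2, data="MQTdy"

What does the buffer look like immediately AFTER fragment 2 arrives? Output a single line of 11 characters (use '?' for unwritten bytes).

Fragment 1: offset=0 data="AE" -> buffer=AE?????????
Fragment 2: offset=9 data="Dg" -> buffer=AE???????Dg

Answer: AE???????Dg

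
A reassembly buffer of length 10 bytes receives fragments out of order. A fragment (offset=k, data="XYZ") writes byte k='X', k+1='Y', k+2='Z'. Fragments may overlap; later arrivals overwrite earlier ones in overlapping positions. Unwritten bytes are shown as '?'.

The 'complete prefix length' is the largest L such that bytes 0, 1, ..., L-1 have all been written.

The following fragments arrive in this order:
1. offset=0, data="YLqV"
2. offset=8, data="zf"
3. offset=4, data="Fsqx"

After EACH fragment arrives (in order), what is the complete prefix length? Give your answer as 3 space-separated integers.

Answer: 4 4 10

Derivation:
Fragment 1: offset=0 data="YLqV" -> buffer=YLqV?????? -> prefix_len=4
Fragment 2: offset=8 data="zf" -> buffer=YLqV????zf -> prefix_len=4
Fragment 3: offset=4 data="Fsqx" -> buffer=YLqVFsqxzf -> prefix_len=10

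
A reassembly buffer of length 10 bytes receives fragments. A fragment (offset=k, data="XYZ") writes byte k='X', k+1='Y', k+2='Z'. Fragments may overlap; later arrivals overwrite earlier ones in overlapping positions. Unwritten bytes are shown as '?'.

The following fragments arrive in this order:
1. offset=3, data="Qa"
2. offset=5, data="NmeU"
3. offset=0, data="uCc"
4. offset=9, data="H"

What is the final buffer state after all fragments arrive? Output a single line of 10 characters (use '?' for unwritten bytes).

Fragment 1: offset=3 data="Qa" -> buffer=???Qa?????
Fragment 2: offset=5 data="NmeU" -> buffer=???QaNmeU?
Fragment 3: offset=0 data="uCc" -> buffer=uCcQaNmeU?
Fragment 4: offset=9 data="H" -> buffer=uCcQaNmeUH

Answer: uCcQaNmeUH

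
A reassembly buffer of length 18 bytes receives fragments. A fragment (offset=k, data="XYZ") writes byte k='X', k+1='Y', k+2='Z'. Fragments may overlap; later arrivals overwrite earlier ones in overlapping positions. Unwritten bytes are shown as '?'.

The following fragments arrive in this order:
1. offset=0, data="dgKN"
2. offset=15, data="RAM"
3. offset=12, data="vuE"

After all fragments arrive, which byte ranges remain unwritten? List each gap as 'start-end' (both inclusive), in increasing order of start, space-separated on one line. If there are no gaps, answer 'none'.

Answer: 4-11

Derivation:
Fragment 1: offset=0 len=4
Fragment 2: offset=15 len=3
Fragment 3: offset=12 len=3
Gaps: 4-11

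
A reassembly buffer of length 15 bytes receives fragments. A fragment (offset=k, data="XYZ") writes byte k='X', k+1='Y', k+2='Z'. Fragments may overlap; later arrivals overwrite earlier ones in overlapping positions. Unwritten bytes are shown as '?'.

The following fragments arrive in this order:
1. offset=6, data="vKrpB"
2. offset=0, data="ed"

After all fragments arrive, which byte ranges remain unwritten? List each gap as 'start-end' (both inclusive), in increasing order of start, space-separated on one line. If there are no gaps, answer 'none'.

Fragment 1: offset=6 len=5
Fragment 2: offset=0 len=2
Gaps: 2-5 11-14

Answer: 2-5 11-14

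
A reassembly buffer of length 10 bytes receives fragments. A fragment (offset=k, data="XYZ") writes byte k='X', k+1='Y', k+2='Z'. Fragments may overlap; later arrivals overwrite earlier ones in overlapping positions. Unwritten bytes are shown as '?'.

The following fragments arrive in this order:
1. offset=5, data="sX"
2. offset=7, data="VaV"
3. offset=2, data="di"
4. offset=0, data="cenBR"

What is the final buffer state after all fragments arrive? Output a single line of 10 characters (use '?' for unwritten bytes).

Fragment 1: offset=5 data="sX" -> buffer=?????sX???
Fragment 2: offset=7 data="VaV" -> buffer=?????sXVaV
Fragment 3: offset=2 data="di" -> buffer=??di?sXVaV
Fragment 4: offset=0 data="cenBR" -> buffer=cenBRsXVaV

Answer: cenBRsXVaV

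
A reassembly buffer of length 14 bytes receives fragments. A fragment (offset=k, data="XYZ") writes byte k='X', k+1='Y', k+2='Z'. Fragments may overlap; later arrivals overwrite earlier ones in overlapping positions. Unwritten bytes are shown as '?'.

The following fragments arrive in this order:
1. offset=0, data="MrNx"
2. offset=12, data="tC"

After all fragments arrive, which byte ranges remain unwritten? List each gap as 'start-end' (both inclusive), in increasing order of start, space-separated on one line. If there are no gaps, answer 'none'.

Answer: 4-11

Derivation:
Fragment 1: offset=0 len=4
Fragment 2: offset=12 len=2
Gaps: 4-11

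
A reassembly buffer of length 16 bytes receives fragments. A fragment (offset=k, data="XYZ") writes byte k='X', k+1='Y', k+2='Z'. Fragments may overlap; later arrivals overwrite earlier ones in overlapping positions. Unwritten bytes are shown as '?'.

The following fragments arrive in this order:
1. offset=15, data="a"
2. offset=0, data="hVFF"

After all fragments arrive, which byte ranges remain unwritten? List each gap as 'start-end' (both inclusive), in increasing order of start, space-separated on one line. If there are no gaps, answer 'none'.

Answer: 4-14

Derivation:
Fragment 1: offset=15 len=1
Fragment 2: offset=0 len=4
Gaps: 4-14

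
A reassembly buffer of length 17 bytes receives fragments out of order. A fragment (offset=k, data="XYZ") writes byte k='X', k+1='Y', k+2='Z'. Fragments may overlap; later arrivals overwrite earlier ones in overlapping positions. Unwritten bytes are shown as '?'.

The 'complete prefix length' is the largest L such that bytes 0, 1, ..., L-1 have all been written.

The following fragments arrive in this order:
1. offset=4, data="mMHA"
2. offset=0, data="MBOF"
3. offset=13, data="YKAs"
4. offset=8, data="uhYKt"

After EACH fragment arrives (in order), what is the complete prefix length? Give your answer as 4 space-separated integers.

Answer: 0 8 8 17

Derivation:
Fragment 1: offset=4 data="mMHA" -> buffer=????mMHA????????? -> prefix_len=0
Fragment 2: offset=0 data="MBOF" -> buffer=MBOFmMHA????????? -> prefix_len=8
Fragment 3: offset=13 data="YKAs" -> buffer=MBOFmMHA?????YKAs -> prefix_len=8
Fragment 4: offset=8 data="uhYKt" -> buffer=MBOFmMHAuhYKtYKAs -> prefix_len=17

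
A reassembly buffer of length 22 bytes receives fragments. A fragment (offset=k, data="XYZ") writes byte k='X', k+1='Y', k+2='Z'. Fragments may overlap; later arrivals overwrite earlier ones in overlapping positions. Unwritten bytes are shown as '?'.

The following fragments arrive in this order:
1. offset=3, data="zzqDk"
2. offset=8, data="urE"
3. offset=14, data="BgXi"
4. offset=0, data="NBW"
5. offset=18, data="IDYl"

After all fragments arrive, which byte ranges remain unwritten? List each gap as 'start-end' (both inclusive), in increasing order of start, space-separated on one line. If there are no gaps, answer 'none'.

Answer: 11-13

Derivation:
Fragment 1: offset=3 len=5
Fragment 2: offset=8 len=3
Fragment 3: offset=14 len=4
Fragment 4: offset=0 len=3
Fragment 5: offset=18 len=4
Gaps: 11-13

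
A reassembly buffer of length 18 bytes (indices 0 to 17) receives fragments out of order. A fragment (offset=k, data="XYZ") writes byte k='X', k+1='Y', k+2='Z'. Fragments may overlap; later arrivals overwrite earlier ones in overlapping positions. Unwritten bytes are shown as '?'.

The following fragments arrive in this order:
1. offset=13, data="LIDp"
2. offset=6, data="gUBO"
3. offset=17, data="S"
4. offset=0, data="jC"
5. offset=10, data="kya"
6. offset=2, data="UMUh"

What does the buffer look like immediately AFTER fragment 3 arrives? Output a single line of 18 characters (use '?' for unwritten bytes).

Fragment 1: offset=13 data="LIDp" -> buffer=?????????????LIDp?
Fragment 2: offset=6 data="gUBO" -> buffer=??????gUBO???LIDp?
Fragment 3: offset=17 data="S" -> buffer=??????gUBO???LIDpS

Answer: ??????gUBO???LIDpS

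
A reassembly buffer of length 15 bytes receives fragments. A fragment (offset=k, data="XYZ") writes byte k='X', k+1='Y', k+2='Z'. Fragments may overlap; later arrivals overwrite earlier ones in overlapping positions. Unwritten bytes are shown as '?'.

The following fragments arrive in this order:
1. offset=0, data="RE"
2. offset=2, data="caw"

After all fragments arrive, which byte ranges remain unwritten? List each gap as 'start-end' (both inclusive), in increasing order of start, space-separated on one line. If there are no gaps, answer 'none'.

Answer: 5-14

Derivation:
Fragment 1: offset=0 len=2
Fragment 2: offset=2 len=3
Gaps: 5-14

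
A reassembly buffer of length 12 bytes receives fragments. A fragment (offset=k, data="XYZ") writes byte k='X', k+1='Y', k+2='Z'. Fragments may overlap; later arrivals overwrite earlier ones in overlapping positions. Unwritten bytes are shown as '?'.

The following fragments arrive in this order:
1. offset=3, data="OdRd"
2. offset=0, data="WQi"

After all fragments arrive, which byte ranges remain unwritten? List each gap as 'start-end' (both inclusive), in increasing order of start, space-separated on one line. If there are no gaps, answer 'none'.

Fragment 1: offset=3 len=4
Fragment 2: offset=0 len=3
Gaps: 7-11

Answer: 7-11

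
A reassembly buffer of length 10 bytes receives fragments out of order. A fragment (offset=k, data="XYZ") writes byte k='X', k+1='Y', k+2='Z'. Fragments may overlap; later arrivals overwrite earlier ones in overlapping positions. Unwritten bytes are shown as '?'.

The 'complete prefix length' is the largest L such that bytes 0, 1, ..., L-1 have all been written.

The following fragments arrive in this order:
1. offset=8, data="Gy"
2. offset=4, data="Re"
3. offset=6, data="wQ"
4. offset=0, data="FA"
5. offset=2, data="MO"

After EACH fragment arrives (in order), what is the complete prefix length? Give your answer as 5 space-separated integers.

Answer: 0 0 0 2 10

Derivation:
Fragment 1: offset=8 data="Gy" -> buffer=????????Gy -> prefix_len=0
Fragment 2: offset=4 data="Re" -> buffer=????Re??Gy -> prefix_len=0
Fragment 3: offset=6 data="wQ" -> buffer=????RewQGy -> prefix_len=0
Fragment 4: offset=0 data="FA" -> buffer=FA??RewQGy -> prefix_len=2
Fragment 5: offset=2 data="MO" -> buffer=FAMORewQGy -> prefix_len=10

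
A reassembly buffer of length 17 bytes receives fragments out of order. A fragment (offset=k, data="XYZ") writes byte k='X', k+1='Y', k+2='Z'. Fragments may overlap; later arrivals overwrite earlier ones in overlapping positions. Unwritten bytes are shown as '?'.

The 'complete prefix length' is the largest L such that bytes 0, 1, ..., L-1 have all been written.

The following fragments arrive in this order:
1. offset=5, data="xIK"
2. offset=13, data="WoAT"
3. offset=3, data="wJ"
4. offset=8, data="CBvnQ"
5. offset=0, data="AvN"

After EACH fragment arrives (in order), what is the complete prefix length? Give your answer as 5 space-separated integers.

Fragment 1: offset=5 data="xIK" -> buffer=?????xIK????????? -> prefix_len=0
Fragment 2: offset=13 data="WoAT" -> buffer=?????xIK?????WoAT -> prefix_len=0
Fragment 3: offset=3 data="wJ" -> buffer=???wJxIK?????WoAT -> prefix_len=0
Fragment 4: offset=8 data="CBvnQ" -> buffer=???wJxIKCBvnQWoAT -> prefix_len=0
Fragment 5: offset=0 data="AvN" -> buffer=AvNwJxIKCBvnQWoAT -> prefix_len=17

Answer: 0 0 0 0 17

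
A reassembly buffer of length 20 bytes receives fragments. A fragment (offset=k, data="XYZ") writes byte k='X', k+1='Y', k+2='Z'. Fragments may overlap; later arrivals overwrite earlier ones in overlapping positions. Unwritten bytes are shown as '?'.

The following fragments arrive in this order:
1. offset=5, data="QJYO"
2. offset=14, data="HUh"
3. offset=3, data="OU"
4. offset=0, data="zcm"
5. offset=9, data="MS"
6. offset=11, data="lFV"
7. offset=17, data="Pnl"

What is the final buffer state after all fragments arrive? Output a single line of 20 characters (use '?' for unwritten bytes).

Answer: zcmOUQJYOMSlFVHUhPnl

Derivation:
Fragment 1: offset=5 data="QJYO" -> buffer=?????QJYO???????????
Fragment 2: offset=14 data="HUh" -> buffer=?????QJYO?????HUh???
Fragment 3: offset=3 data="OU" -> buffer=???OUQJYO?????HUh???
Fragment 4: offset=0 data="zcm" -> buffer=zcmOUQJYO?????HUh???
Fragment 5: offset=9 data="MS" -> buffer=zcmOUQJYOMS???HUh???
Fragment 6: offset=11 data="lFV" -> buffer=zcmOUQJYOMSlFVHUh???
Fragment 7: offset=17 data="Pnl" -> buffer=zcmOUQJYOMSlFVHUhPnl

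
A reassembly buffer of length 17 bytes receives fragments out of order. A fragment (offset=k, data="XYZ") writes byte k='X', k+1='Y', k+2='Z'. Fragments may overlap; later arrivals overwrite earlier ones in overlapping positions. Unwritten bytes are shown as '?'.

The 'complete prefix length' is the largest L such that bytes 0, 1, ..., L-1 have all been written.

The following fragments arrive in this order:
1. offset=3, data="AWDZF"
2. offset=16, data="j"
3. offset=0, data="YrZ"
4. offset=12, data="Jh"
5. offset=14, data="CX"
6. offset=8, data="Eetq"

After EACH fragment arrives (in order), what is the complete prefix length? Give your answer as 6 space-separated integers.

Answer: 0 0 8 8 8 17

Derivation:
Fragment 1: offset=3 data="AWDZF" -> buffer=???AWDZF????????? -> prefix_len=0
Fragment 2: offset=16 data="j" -> buffer=???AWDZF????????j -> prefix_len=0
Fragment 3: offset=0 data="YrZ" -> buffer=YrZAWDZF????????j -> prefix_len=8
Fragment 4: offset=12 data="Jh" -> buffer=YrZAWDZF????Jh??j -> prefix_len=8
Fragment 5: offset=14 data="CX" -> buffer=YrZAWDZF????JhCXj -> prefix_len=8
Fragment 6: offset=8 data="Eetq" -> buffer=YrZAWDZFEetqJhCXj -> prefix_len=17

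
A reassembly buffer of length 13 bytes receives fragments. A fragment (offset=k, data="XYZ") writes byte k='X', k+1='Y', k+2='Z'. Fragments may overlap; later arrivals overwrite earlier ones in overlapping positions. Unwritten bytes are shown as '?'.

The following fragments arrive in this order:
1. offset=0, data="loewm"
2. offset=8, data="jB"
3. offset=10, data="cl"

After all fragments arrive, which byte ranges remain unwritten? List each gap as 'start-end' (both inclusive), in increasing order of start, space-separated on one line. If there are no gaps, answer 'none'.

Fragment 1: offset=0 len=5
Fragment 2: offset=8 len=2
Fragment 3: offset=10 len=2
Gaps: 5-7 12-12

Answer: 5-7 12-12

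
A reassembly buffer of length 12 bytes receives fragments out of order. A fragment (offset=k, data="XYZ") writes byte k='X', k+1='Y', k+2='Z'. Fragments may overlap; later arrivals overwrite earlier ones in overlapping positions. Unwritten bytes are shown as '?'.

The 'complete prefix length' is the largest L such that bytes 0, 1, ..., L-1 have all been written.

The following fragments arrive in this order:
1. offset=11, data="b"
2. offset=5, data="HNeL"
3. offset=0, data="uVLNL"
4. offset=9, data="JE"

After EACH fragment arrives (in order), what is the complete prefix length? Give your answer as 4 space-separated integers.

Answer: 0 0 9 12

Derivation:
Fragment 1: offset=11 data="b" -> buffer=???????????b -> prefix_len=0
Fragment 2: offset=5 data="HNeL" -> buffer=?????HNeL??b -> prefix_len=0
Fragment 3: offset=0 data="uVLNL" -> buffer=uVLNLHNeL??b -> prefix_len=9
Fragment 4: offset=9 data="JE" -> buffer=uVLNLHNeLJEb -> prefix_len=12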